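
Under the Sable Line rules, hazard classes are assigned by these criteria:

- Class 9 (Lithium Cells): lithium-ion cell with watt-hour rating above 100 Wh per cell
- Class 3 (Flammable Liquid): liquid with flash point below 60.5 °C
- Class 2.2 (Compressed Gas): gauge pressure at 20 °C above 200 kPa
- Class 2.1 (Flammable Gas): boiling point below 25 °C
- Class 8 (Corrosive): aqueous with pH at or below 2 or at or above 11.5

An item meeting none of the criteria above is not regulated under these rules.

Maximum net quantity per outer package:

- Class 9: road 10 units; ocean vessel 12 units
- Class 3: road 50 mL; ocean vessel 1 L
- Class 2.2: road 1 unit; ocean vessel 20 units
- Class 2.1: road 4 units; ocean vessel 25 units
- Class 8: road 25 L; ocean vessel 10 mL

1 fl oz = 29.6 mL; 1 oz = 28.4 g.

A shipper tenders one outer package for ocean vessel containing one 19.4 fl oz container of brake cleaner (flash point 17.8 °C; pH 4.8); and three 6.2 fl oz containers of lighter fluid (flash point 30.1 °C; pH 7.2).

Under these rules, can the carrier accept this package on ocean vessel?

With flash point 17.8 °C (< 60.5 °C), the brake cleaner falls in Class 3.
Lighter fluid: flash point 30.1 °C < 60.5 °C → Class 3 (Flammable Liquid).
Total Class 3: (one 19.4 fl oz container = 574.24 mL) + (three 6.2 fl oz containers = 550.56 mL) = 1124.8 mL.
1124.8 mL > 1 L (ocean vessel limit, Class 3) — over the limit.

No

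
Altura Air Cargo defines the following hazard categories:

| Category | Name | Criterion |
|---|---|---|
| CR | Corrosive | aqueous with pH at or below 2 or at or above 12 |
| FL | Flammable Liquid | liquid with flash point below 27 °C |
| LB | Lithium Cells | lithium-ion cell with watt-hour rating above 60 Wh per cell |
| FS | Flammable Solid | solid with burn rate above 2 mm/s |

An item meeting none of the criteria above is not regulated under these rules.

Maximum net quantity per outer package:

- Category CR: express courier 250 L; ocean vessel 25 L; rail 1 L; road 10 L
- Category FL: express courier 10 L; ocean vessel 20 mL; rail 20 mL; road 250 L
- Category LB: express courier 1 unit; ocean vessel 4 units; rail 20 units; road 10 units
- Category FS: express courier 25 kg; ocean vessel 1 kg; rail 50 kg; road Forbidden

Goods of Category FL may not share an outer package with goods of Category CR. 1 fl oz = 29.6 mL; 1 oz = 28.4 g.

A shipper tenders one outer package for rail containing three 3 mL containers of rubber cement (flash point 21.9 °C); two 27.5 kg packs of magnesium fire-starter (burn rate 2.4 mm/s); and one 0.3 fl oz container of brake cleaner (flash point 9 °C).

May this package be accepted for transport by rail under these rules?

No

With flash point 21.9 °C (< 27 °C), the rubber cement falls in Category FL.
The magnesium fire-starter has burn rate 2.4 mm/s, which is > 2 mm/s, so it is Category FS (Flammable Solid).
The brake cleaner has flash point 9 °C, which is < 27 °C, so it is Category FL (Flammable Liquid).
Category FL net quantity: (three 3 mL containers = 9 mL) + (one 0.3 fl oz container = 8.88 mL) = 17.88 mL.
17.88 mL ≤ 20 mL (rail limit, Category FL) — within limit.
Category FS quantity: two 27.5 kg packs = 55 kg.
55 kg > 50 kg (rail limit, Category FS) — over the limit.
The segregation rule (Category FL with Category CR) does not apply to Category FL with Category FS.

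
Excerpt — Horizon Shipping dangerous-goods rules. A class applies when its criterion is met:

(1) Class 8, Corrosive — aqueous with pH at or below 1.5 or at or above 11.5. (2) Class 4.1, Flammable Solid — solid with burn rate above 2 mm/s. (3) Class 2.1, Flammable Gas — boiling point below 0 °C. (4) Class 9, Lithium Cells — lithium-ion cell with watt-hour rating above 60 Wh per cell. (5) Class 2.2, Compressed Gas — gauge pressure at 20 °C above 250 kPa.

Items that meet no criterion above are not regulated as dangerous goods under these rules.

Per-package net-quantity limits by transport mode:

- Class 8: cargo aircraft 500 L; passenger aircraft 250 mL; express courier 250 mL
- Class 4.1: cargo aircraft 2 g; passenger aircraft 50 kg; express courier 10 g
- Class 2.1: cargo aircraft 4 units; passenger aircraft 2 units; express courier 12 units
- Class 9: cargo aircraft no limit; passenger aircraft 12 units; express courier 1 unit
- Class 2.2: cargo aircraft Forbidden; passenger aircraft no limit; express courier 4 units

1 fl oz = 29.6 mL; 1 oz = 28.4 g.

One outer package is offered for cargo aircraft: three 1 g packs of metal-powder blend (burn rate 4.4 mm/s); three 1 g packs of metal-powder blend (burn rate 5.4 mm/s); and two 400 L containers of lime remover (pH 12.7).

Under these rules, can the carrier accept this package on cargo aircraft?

The metal-powder blend has burn rate 4.4 mm/s, which is > 2 mm/s, so it is Class 4.1 (Flammable Solid).
Metal-powder blend: burn rate 5.4 mm/s > 2 mm/s → Class 4.1 (Flammable Solid).
The lime remover has pH 12.7, which is ≥ 11.5, so it is Class 8 (Corrosive).
Total Class 4.1: (three 1 g packs = 3 g) + (three 1 g packs = 3 g) = 6 g.
6 g exceeds the cargo aircraft limit of 2 g for Class 4.1.
Class 8 quantity: two 400 L containers = 800 L.
That exceeds the Class 8 cargo aircraft limit of 500 L.

No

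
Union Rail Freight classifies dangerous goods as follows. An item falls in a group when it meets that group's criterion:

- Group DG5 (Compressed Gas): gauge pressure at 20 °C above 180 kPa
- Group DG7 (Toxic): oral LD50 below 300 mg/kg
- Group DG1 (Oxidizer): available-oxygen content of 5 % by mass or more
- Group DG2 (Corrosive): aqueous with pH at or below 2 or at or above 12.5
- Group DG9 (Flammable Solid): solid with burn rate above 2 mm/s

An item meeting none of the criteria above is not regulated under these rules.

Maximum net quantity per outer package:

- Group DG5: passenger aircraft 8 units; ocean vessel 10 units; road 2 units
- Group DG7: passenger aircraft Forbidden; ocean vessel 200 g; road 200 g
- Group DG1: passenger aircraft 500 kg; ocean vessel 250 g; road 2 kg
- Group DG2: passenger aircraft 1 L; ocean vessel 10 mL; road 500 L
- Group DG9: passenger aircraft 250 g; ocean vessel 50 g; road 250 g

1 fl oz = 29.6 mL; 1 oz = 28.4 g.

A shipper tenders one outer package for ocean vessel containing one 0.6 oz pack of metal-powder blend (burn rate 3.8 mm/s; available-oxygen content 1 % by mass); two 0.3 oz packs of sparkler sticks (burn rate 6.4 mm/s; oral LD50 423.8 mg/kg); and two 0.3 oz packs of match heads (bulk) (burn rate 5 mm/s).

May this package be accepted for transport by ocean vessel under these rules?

No

Burn rate 3.8 mm/s meets the Group DG9 criterion (Flammable Solid), so the metal-powder blend is Group DG9.
The sparkler sticks have burn rate 6.4 mm/s, which is > 2 mm/s, so they are Group DG9 (Flammable Solid).
Burn rate 5 mm/s meets the Group DG9 criterion (Flammable Solid), so the match heads (bulk) are Group DG9.
Group DG9 net quantity: (one 0.6 oz pack = 17.04 g) + (two 0.3 oz packs = 17.04 g) + (two 0.3 oz packs = 17.04 g) = 51.12 g.
51.12 g > 50 g (ocean vessel limit, Group DG9) — over the limit.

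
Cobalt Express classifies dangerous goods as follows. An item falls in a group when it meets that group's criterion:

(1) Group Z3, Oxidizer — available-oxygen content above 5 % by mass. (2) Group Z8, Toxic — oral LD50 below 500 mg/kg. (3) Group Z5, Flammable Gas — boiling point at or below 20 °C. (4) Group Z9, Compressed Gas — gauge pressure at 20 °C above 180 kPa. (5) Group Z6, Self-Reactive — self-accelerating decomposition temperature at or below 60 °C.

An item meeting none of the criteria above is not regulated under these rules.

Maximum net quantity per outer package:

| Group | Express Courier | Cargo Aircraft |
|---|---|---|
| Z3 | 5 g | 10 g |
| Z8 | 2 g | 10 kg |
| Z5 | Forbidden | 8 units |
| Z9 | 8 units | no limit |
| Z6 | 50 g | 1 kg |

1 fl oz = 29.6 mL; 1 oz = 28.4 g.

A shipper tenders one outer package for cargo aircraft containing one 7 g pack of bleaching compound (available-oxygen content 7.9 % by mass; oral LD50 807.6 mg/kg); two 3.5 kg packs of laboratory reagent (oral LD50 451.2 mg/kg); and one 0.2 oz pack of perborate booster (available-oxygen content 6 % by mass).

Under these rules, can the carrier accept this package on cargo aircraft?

No

With available-oxygen content 7.9 % by mass (> 5 % by mass), the bleaching compound falls in Group Z3.
With oral LD50 451.2 mg/kg (< 500 mg/kg), the laboratory reagent falls in Group Z8.
The perborate booster has available-oxygen content 6 % by mass, which is > 5 % by mass, so it is Group Z3 (Oxidizer).
Total Group Z3: 7 g + (one 0.2 oz pack = 5.68 g) = 12.68 g.
That exceeds the Group Z3 cargo aircraft limit of 10 g.
Group Z8 quantity: two 3.5 kg packs = 7 kg.
7 kg ≤ 10 kg (cargo aircraft limit, Group Z8) — within limit.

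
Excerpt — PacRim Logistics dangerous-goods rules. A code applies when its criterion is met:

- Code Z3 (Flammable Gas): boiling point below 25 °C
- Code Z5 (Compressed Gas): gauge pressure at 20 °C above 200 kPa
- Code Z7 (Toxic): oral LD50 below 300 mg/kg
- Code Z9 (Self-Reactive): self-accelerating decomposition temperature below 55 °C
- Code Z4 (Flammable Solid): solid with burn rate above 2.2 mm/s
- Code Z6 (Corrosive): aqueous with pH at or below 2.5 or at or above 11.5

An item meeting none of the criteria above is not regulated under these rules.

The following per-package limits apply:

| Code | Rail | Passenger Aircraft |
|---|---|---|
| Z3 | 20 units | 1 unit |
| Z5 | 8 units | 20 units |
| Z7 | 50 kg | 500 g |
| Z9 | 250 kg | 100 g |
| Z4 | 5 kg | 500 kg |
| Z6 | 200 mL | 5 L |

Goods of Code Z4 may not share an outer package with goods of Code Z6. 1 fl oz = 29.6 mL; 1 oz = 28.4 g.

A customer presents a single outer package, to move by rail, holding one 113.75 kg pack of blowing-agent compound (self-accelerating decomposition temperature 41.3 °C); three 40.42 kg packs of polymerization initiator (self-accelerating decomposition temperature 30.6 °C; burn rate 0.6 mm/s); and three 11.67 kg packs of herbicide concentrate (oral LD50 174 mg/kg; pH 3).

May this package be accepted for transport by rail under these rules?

Yes

With self-accelerating decomposition temperature 41.3 °C (< 55 °C), the blowing-agent compound falls in Code Z9.
Polymerization initiator: self-accelerating decomposition temperature 30.6 °C < 55 °C → Code Z9 (Self-Reactive).
Herbicide concentrate: oral LD50 174 mg/kg < 300 mg/kg → Code Z7 (Toxic).
Code Z9 net quantity: 113.75 kg + (three 40.42 kg packs = 121.26 kg) = 235.01 kg.
235.01 kg is within the rail limit of 250 kg for Code Z9.
Code Z7 quantity: three 11.67 kg packs = 35.01 kg.
That is within the Code Z7 rail limit of 50 kg.
The segregation rule (Code Z4 with Code Z6) does not apply to Code Z9 with Code Z7.
Every hazard code is within its rail limit and no segregation rule is violated.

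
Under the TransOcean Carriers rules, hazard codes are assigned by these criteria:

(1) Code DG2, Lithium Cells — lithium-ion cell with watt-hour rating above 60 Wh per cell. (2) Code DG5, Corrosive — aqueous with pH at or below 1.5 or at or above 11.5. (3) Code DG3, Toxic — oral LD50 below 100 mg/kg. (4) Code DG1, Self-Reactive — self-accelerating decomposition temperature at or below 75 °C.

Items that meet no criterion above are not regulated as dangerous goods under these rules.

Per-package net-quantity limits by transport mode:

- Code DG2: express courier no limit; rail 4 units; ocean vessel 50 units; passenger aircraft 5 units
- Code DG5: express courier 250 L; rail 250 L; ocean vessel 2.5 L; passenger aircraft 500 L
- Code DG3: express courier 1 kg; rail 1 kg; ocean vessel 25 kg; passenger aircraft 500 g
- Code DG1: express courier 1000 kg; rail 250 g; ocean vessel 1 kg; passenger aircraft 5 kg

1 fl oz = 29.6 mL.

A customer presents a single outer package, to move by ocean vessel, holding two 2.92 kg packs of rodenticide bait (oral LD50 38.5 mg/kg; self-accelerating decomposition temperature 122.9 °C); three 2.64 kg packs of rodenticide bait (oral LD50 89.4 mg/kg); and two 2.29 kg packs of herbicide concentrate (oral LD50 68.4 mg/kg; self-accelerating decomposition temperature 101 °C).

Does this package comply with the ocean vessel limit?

Yes

With oral LD50 38.5 mg/kg (< 100 mg/kg), the rodenticide bait falls in Code DG3.
With oral LD50 89.4 mg/kg (< 100 mg/kg), the rodenticide bait falls in Code DG3.
With oral LD50 68.4 mg/kg (< 100 mg/kg), the herbicide concentrate falls in Code DG3.
Total Code DG3: (two 2.92 kg packs = 5.84 kg) + (three 2.64 kg packs = 7.92 kg) + (two 2.29 kg packs = 4.58 kg) = 18.34 kg.
18.34 kg ≤ 25 kg (ocean vessel limit, Code DG3) — within limit.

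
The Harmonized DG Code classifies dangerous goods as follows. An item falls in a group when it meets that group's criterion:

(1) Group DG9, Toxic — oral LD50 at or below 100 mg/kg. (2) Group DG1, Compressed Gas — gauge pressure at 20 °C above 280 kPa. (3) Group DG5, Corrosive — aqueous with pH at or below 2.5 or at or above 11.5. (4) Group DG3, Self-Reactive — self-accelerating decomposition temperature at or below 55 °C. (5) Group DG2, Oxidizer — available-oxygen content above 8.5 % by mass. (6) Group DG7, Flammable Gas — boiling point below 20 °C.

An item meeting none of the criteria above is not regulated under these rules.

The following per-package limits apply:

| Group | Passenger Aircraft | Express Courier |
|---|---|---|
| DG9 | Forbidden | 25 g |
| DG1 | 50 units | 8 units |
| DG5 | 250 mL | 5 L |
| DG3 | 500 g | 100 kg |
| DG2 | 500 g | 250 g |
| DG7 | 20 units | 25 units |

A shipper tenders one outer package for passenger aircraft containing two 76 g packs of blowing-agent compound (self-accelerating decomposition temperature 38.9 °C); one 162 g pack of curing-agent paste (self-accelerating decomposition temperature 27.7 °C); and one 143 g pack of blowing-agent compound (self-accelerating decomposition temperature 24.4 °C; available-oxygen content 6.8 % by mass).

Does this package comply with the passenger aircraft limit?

Blowing-agent compound: self-accelerating decomposition temperature 38.9 °C ≤ 55 °C → Group DG3 (Self-Reactive).
With self-accelerating decomposition temperature 27.7 °C (≤ 55 °C), the curing-agent paste falls in Group DG3.
Blowing-agent compound: self-accelerating decomposition temperature 24.4 °C ≤ 55 °C → Group DG3 (Self-Reactive).
Total Group DG3: (two 76 g packs = 152 g) + 162 g + 143 g = 457 g.
457 g is within the passenger aircraft limit of 500 g for Group DG3.

Yes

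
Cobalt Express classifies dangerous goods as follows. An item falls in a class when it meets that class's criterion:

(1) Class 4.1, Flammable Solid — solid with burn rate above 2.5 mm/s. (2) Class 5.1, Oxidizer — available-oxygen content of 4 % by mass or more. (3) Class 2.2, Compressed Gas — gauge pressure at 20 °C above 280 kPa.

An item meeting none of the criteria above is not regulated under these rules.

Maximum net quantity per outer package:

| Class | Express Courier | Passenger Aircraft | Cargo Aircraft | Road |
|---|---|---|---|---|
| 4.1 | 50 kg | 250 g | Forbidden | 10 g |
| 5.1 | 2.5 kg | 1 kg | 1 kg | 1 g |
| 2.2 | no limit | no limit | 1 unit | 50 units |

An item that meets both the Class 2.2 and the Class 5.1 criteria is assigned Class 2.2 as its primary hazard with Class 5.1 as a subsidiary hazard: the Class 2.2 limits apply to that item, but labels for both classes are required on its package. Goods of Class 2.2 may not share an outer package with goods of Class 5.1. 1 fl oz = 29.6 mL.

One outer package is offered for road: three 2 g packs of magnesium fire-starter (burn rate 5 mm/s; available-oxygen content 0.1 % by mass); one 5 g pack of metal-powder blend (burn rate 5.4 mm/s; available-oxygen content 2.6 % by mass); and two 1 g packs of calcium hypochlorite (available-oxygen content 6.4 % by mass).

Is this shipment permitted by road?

No

Burn rate 5 mm/s meets the Class 4.1 criterion (Flammable Solid), so the magnesium fire-starter is Class 4.1.
With burn rate 5.4 mm/s (> 2.5 mm/s), the metal-powder blend falls in Class 4.1.
Calcium hypochlorite: available-oxygen content 6.4 % by mass ≥ 4 % by mass → Class 5.1 (Oxidizer).
Total Class 4.1: (three 2 g packs = 6 g) + 5 g = 11 g.
That exceeds the Class 4.1 road limit of 10 g.
Class 5.1 quantity: two 1 g packs = 2 g.
2 g > 1 g (road limit, Class 5.1) — over the limit.
The segregation rule (Class 2.2 with Class 5.1) does not apply to Class 4.1 with Class 5.1.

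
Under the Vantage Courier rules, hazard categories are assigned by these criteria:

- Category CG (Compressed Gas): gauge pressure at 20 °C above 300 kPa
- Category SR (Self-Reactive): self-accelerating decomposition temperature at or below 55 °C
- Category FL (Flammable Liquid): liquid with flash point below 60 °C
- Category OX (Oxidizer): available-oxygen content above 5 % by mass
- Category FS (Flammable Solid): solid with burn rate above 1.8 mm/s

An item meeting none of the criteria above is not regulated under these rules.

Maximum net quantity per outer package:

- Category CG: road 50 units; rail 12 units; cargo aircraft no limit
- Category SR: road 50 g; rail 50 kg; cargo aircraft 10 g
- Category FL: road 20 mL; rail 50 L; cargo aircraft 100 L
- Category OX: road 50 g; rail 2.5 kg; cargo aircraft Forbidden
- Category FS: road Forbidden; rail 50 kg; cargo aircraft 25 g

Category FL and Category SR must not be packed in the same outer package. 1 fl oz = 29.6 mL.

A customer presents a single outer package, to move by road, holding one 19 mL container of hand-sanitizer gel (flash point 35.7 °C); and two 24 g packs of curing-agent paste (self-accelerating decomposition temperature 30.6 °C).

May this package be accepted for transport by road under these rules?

No

The hand-sanitizer gel has flash point 35.7 °C, which is < 60 °C, so it is Category FL (Flammable Liquid).
Self-accelerating decomposition temperature 30.6 °C meets the Category SR criterion (Self-Reactive), so the curing-agent paste is Category SR.
Category FL quantity: 19 mL.
19 mL is within the road limit of 20 mL for Category FL.
Category SR quantity: two 24 g packs = 48 g.
48 g ≤ 50 g (road limit, Category SR) — within limit.
Category FL and Category SR may not share an outer package.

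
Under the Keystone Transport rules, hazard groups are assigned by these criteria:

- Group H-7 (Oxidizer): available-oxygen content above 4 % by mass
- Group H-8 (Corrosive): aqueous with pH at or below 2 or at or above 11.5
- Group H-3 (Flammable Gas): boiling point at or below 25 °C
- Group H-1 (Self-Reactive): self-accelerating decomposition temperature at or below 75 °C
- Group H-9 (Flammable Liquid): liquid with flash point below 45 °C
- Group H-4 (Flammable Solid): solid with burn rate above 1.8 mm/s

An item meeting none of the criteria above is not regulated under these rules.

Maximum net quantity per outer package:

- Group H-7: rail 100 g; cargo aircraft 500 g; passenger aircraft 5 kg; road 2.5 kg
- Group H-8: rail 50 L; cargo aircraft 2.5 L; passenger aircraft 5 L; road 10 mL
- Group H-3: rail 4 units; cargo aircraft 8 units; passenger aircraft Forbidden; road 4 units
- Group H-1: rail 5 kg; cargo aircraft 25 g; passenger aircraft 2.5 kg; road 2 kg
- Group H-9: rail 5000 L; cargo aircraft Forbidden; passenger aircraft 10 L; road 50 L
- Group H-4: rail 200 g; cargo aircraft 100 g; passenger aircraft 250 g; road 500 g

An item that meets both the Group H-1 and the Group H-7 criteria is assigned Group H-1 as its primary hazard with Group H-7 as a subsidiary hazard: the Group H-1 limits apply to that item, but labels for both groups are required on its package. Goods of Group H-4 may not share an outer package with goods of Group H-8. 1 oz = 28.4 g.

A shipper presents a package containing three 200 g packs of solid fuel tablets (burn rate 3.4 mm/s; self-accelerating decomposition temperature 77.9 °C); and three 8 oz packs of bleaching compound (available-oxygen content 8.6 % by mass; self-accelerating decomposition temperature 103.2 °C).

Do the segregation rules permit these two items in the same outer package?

Burn rate 3.4 mm/s meets the Group H-4 criterion (Flammable Solid), so the solid fuel tablets are Group H-4.
Bleaching compound: available-oxygen content 8.6 % by mass > 4 % by mass → Group H-7 (Oxidizer).
No segregation rule bars Group H-4 with Group H-7.

Yes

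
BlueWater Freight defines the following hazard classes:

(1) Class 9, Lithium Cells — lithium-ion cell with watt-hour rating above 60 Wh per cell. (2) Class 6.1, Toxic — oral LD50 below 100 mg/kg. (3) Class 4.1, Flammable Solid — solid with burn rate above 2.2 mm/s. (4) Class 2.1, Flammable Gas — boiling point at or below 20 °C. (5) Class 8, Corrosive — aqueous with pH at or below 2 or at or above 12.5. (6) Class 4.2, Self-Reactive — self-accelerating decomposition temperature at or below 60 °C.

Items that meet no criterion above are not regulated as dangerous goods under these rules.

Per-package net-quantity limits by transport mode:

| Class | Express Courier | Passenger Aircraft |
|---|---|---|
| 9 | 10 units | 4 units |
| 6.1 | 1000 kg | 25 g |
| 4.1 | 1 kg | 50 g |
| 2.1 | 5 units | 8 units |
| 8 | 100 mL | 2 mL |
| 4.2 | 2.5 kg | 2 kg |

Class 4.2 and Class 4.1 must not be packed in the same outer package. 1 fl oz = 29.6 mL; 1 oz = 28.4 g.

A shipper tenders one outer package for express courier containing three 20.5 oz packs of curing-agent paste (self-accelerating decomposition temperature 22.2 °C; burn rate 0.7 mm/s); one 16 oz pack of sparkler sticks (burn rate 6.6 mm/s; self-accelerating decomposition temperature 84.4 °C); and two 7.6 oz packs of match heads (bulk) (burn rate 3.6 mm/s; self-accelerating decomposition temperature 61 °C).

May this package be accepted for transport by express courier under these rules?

No

Curing-agent paste: self-accelerating decomposition temperature 22.2 °C ≤ 60 °C → Class 4.2 (Self-Reactive).
With burn rate 6.6 mm/s (> 2.2 mm/s), the sparkler sticks fall in Class 4.1.
Burn rate 3.6 mm/s meets the Class 4.1 criterion (Flammable Solid), so the match heads (bulk) are Class 4.1.
Class 4.2 quantity: three 20.5 oz packs = 1746.6 g.
1746.6 g ≤ 2.5 kg (express courier limit, Class 4.2) — within limit.
Total Class 4.1: (one 16 oz pack = 454.4 g) + (two 7.6 oz packs = 431.68 g) = 886.08 g.
886.08 g is within the express courier limit of 1 kg for Class 4.1.
Class 4.2 and Class 4.1 may not share an outer package.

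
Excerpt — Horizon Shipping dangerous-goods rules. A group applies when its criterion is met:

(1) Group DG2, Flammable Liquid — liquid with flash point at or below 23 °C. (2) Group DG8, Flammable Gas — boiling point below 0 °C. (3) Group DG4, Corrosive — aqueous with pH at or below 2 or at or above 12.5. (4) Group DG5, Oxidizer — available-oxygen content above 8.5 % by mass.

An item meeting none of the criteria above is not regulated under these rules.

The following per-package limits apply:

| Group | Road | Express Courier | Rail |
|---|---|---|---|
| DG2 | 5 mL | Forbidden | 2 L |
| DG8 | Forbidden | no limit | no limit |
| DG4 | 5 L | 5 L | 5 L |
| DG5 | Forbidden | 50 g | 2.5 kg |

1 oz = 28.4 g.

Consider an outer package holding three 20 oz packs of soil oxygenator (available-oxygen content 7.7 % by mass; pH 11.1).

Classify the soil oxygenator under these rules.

Not regulated

pH 11.1 is between 2 and 12.5, so Group DG4 does not apply.
available-oxygen content 7.7 % by mass is not above 8.5 % by mass, so Group DG5 does not apply.
No criterion is met, so the item is not regulated.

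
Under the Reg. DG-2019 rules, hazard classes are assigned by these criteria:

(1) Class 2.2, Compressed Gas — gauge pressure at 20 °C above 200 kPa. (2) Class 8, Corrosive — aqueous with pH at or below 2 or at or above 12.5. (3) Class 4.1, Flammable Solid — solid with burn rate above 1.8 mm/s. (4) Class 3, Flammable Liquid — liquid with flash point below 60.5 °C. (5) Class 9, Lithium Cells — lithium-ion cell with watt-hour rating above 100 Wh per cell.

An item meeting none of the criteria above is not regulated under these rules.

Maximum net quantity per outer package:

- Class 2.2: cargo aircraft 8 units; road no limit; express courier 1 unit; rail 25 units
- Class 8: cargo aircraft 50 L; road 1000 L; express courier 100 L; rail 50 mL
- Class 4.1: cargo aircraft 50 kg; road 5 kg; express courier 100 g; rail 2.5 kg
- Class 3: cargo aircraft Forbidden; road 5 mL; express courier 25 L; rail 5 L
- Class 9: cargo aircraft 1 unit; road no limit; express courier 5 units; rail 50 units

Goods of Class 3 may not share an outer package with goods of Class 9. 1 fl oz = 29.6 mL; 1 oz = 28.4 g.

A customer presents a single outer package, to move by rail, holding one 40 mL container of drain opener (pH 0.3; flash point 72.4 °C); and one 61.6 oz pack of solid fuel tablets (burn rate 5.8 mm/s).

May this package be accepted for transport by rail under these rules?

With pH 0.3 (≤ 2), the drain opener falls in Class 8.
Burn rate 5.8 mm/s meets the Class 4.1 criterion (Flammable Solid), so the solid fuel tablets are Class 4.1.
Class 4.1 quantity: one 61.6 oz pack = 1749.44 g.
1749.44 g ≤ 2.5 kg (rail limit, Class 4.1) — within limit.
Class 8 quantity: 40 mL.
That is within the Class 8 rail limit of 50 mL.
The segregation rule (Class 3 with Class 9) does not apply to Class 4.1 with Class 8.
Every hazard class is within its rail limit and no segregation rule is violated.

Yes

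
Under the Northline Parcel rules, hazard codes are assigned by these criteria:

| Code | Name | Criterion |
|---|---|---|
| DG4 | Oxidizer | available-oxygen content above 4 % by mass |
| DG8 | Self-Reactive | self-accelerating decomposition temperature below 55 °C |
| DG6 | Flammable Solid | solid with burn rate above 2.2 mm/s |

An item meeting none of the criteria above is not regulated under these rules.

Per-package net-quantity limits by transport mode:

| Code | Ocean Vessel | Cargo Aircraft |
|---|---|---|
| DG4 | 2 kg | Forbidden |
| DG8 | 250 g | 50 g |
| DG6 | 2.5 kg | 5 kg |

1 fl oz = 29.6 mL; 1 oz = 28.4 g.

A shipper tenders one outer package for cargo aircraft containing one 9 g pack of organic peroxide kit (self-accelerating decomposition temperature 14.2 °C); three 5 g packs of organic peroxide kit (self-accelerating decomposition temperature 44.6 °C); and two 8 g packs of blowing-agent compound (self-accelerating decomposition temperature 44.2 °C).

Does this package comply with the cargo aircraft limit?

Yes

With self-accelerating decomposition temperature 14.2 °C (< 55 °C), the organic peroxide kit falls in Code DG8.
With self-accelerating decomposition temperature 44.6 °C (< 55 °C), the organic peroxide kit falls in Code DG8.
Blowing-agent compound: self-accelerating decomposition temperature 44.2 °C < 55 °C → Code DG8 (Self-Reactive).
Code DG8 net quantity: 9 g + (three 5 g packs = 15 g) + (two 8 g packs = 16 g) = 40 g.
40 g is within the cargo aircraft limit of 50 g for Code DG8.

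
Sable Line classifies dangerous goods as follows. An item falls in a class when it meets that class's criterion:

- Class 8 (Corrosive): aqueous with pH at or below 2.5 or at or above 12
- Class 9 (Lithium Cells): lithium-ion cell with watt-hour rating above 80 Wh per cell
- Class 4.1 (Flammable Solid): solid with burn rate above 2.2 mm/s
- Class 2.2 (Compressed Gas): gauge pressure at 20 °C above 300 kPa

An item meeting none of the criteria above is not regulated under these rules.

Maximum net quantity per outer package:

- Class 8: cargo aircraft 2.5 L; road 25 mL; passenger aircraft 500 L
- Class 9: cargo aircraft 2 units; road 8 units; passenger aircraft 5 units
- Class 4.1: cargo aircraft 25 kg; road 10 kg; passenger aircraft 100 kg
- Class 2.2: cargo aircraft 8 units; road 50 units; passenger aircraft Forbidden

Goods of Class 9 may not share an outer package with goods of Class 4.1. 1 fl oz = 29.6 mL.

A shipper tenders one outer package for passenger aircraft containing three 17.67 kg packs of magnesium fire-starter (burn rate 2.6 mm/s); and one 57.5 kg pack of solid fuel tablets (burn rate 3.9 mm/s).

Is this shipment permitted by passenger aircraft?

The magnesium fire-starter has burn rate 2.6 mm/s, which is > 2.2 mm/s, so it is Class 4.1 (Flammable Solid).
Solid fuel tablets: burn rate 3.9 mm/s > 2.2 mm/s → Class 4.1 (Flammable Solid).
Class 4.1 net quantity: (three 17.67 kg packs = 53.01 kg) + 57.5 kg = 110.51 kg.
110.51 kg exceeds the passenger aircraft limit of 100 kg for Class 4.1.

No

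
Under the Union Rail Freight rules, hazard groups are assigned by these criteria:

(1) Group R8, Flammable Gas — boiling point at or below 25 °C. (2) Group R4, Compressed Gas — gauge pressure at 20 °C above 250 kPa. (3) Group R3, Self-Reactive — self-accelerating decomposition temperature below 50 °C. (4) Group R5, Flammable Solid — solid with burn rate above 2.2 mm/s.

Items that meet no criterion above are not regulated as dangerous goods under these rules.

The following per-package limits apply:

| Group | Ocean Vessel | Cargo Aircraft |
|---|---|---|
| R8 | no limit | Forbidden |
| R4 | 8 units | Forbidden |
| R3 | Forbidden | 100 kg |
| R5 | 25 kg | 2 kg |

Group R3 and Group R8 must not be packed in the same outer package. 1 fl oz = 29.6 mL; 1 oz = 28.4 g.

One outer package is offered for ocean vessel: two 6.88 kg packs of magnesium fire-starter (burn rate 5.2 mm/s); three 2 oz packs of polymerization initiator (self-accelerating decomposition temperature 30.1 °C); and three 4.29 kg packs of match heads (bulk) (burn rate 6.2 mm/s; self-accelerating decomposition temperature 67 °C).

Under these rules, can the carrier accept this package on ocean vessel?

No

With burn rate 5.2 mm/s (> 2.2 mm/s), the magnesium fire-starter falls in Group R5.
Self-accelerating decomposition temperature 30.1 °C meets the Group R3 criterion (Self-Reactive), so the polymerization initiator is Group R3.
With burn rate 6.2 mm/s (> 2.2 mm/s), the match heads (bulk) fall in Group R5.
Group R5 net quantity: (two 6.88 kg packs = 13.76 kg) + (three 4.29 kg packs = 12.87 kg) = 26.63 kg.
26.63 kg exceeds the ocean vessel limit of 25 kg for Group R5.
Group R3 quantity: three 2 oz packs = 170.4 g.
By ocean vessel, Group R3 is Forbidden regardless of quantity.
The segregation rule (Group R3 with Group R8) does not apply to Group R5 with Group R3.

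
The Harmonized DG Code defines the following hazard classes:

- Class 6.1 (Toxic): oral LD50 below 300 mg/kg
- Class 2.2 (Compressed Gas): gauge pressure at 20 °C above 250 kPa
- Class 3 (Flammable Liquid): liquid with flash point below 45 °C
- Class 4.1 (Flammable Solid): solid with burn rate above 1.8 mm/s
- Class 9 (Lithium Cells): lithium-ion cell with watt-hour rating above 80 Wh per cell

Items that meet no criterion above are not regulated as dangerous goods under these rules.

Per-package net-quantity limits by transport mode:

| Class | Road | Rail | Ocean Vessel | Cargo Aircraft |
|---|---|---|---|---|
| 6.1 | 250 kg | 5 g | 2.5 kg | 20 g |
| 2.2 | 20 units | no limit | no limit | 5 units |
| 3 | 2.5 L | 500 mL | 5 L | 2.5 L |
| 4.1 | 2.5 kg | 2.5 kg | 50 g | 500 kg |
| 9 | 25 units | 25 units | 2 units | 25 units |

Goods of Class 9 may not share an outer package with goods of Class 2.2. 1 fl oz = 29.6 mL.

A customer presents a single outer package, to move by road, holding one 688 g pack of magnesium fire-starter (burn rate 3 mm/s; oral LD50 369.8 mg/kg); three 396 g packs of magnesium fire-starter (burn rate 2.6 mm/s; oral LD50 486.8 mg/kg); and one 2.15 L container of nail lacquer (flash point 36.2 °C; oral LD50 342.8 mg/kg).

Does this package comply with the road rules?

Yes

Magnesium fire-starter: burn rate 3 mm/s > 1.8 mm/s → Class 4.1 (Flammable Solid).
Magnesium fire-starter: burn rate 2.6 mm/s > 1.8 mm/s → Class 4.1 (Flammable Solid).
With flash point 36.2 °C (< 45 °C), the nail lacquer falls in Class 3.
Class 4.1 net quantity: 688 g + (three 396 g packs = 1.188 kg) = 1.876 kg.
1.876 kg ≤ 2.5 kg (road limit, Class 4.1) — within limit.
Class 3 quantity: 2.15 L.
That is within the Class 3 road limit of 2.5 L.
The segregation rule (Class 9 with Class 2.2) does not apply to Class 4.1 with Class 3.
Every hazard class is within its road limit and no segregation rule is violated.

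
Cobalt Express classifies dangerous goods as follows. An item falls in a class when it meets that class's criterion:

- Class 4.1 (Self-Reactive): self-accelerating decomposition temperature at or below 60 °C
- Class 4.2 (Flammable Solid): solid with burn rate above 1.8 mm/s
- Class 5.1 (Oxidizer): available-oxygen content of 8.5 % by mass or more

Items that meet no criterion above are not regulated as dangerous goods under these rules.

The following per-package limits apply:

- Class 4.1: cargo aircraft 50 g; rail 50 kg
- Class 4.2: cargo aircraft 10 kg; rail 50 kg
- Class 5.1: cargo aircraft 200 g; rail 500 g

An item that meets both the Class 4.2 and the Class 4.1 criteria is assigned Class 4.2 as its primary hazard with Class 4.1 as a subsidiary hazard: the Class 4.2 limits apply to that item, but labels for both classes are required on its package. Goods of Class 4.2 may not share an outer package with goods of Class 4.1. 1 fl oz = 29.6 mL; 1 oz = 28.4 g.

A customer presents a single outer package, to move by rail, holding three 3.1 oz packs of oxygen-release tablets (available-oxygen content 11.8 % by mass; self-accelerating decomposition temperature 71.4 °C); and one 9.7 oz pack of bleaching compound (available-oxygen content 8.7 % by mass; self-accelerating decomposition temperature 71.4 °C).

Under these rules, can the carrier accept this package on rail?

With available-oxygen content 11.8 % by mass (≥ 8.5 % by mass), the oxygen-release tablets fall in Class 5.1.
With available-oxygen content 8.7 % by mass (≥ 8.5 % by mass), the bleaching compound falls in Class 5.1.
Class 5.1 net quantity: (three 3.1 oz packs = 264.12 g) + (one 9.7 oz pack = 275.48 g) = 539.6 g.
That exceeds the Class 5.1 rail limit of 500 g.

No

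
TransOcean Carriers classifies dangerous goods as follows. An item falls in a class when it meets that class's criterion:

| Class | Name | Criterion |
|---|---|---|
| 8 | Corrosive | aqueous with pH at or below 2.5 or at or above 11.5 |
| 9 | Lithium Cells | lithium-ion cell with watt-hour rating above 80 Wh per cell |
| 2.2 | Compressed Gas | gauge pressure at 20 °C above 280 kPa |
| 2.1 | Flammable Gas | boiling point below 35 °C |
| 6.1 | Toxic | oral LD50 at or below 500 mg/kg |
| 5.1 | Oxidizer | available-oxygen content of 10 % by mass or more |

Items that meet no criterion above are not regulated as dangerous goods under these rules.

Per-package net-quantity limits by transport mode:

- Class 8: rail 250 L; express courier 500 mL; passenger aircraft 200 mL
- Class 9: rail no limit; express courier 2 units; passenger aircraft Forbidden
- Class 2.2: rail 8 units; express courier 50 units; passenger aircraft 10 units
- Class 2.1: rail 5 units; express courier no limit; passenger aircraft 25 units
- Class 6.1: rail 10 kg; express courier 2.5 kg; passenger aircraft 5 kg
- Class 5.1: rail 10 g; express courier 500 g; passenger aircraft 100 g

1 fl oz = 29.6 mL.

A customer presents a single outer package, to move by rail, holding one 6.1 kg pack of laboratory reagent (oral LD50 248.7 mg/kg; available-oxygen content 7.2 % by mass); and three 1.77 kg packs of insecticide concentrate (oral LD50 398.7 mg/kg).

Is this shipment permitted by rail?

No

With oral LD50 248.7 mg/kg (≤ 500 mg/kg), the laboratory reagent falls in Class 6.1.
With oral LD50 398.7 mg/kg (≤ 500 mg/kg), the insecticide concentrate falls in Class 6.1.
Class 6.1 net quantity: 6.1 kg + (three 1.77 kg packs = 5.31 kg) = 11.41 kg.
11.41 kg > 10 kg (rail limit, Class 6.1) — over the limit.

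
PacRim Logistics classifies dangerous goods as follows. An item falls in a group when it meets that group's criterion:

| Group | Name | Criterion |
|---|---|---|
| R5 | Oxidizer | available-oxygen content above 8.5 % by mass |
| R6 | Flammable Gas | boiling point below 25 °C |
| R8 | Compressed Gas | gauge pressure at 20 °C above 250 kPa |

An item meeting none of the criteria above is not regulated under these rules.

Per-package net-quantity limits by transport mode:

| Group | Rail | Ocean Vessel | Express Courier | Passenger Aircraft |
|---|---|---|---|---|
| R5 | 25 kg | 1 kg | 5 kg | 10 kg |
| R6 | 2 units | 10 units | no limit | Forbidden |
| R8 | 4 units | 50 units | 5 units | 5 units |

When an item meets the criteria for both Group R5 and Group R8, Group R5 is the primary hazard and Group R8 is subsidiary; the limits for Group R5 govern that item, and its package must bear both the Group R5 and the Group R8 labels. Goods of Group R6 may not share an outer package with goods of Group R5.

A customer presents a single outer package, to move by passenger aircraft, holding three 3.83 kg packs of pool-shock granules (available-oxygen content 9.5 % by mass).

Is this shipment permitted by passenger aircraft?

No

With available-oxygen content 9.5 % by mass (> 8.5 % by mass), the pool-shock granules fall in Group R5.
Group R5 quantity: three 3.83 kg packs = 11.49 kg.
That exceeds the Group R5 passenger aircraft limit of 10 kg.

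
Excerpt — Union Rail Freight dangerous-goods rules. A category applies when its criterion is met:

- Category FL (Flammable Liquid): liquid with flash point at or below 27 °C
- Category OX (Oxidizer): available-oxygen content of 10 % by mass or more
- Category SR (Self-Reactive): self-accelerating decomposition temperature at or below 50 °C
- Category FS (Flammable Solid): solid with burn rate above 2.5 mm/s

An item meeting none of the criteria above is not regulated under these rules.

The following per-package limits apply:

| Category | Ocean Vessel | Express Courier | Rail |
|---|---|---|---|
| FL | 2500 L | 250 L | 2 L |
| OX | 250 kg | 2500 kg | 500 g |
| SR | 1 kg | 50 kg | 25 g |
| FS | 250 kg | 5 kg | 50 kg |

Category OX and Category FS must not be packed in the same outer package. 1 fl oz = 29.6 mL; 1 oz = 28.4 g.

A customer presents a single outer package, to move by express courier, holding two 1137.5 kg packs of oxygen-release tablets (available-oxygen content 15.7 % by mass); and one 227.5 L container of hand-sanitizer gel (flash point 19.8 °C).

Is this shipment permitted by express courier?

With available-oxygen content 15.7 % by mass (≥ 10 % by mass), the oxygen-release tablets fall in Category OX.
The hand-sanitizer gel has flash point 19.8 °C, which is ≤ 27 °C, so it is Category FL (Flammable Liquid).
Category OX quantity: two 1137.5 kg packs = 2275 kg.
2275 kg is within the express courier limit of 2500 kg for Category OX.
Category FL quantity: 227.5 L.
That is within the Category FL express courier limit of 250 L.
The segregation rule (Category OX with Category FS) does not apply to Category OX with Category FL.
Every hazard category is within its express courier limit and no segregation rule is violated.

Yes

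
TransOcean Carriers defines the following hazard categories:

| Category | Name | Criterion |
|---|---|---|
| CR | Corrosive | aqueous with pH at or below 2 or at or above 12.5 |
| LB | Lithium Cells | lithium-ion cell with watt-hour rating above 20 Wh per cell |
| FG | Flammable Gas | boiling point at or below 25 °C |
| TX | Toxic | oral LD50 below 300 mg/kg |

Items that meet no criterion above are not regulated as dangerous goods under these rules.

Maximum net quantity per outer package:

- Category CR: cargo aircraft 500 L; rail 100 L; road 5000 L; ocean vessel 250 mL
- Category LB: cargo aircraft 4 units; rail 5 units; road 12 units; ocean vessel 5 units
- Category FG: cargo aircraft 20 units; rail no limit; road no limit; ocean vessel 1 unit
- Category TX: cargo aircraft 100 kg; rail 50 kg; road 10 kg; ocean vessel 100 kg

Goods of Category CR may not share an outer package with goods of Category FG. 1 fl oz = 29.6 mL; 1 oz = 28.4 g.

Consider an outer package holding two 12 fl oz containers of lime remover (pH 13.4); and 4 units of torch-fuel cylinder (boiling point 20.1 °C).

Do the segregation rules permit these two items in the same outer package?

No

With pH 13.4 (≥ 12.5), the lime remover falls in Category CR.
Torch-fuel cylinder: boiling point 20.1 °C ≤ 25 °C → Category FG (Flammable Gas).
Category CR and Category FG may not share an outer package.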